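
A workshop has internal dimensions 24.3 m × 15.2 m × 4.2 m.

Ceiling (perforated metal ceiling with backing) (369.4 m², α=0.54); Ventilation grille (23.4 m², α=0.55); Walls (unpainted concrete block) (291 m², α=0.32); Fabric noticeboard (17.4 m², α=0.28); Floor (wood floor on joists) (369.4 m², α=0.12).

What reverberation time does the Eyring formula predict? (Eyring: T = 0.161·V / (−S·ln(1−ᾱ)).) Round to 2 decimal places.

S = Σ Sᵢ = 1070.6 m².
Absorption A = 369.4·0.54 + 23.4·0.55 + 291·0.32 + 17.4·0.28 + 369.4·0.12 = 354.666 sabins.
Mean coefficient ᾱ = A/S = 0.3313.
Eyring denominator: −S ln(1−ᾱ) = 430.831.
V = 24.3 × 15.2 × 4.2 = 1551.312 m³.
RT60 = 0.161 × 1551.312 / 430.831 = 0.58 s.

0.58 s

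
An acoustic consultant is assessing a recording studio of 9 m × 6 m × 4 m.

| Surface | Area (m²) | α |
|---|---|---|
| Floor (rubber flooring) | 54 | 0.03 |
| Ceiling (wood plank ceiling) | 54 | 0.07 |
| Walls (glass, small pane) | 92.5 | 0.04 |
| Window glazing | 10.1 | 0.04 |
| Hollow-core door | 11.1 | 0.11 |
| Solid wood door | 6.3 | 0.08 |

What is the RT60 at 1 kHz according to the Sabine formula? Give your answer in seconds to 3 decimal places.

3.097 sec

Equivalent absorption area: A = 54×0.03 + 54×0.07 + 92.5×0.04 + 10.1×0.04 + 11.1×0.11 + 6.3×0.08 = 11.229 m².
Volume V = 9 × 6 × 4 = 216 m³.
T = 0.161 V/A = 0.161·216/11.229 = 3.097 s.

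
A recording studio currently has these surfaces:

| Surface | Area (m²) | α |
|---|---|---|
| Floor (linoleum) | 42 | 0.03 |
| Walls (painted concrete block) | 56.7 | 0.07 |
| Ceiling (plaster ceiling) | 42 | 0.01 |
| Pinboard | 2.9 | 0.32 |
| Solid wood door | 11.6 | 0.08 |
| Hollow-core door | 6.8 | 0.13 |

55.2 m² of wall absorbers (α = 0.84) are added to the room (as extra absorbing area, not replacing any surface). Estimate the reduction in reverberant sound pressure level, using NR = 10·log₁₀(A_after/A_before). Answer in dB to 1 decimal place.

8.1 dB

Equivalent absorption area: A_before = 42×0.03 + 56.7×0.07 + 42×0.01 + 2.9×0.32 + 11.6×0.08 + 6.8×0.13 = 8.389 m².
Treatment contributes 55.2·0.84 = 46.368 sabins.
New total A_after = 54.757 sabins.
NR = 10·log₁₀(54.757/8.389) = 8.1 dB.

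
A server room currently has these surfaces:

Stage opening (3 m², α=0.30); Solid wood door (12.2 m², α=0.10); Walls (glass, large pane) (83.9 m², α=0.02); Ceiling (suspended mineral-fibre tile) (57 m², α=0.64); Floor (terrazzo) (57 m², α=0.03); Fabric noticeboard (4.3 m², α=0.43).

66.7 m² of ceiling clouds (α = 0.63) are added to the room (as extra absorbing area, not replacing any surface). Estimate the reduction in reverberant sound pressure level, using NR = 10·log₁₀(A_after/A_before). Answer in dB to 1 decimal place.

Equivalent absorption area: A_before = 3·0.30 + 12.2·0.10 + 83.9·0.02 + 57·0.64 + 57·0.03 + 4.3·0.43 = 43.837 m².
Added absorption = 66.7 × 0.63 = 42.021 sabins.
A_after = 43.837 + 42.021 = 85.858 sabins.
Reduction = 10 log₁₀(A_after/A_before) = 10 log₁₀(1.9586) = 2.9 dB.

2.9 dB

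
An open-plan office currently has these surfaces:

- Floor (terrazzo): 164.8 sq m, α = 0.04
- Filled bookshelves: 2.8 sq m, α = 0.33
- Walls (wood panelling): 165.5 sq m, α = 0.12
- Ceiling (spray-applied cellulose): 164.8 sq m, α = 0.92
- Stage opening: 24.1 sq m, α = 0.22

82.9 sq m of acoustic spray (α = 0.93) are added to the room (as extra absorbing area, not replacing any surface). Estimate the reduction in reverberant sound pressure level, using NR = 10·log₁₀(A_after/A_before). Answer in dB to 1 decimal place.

Total absorption A_before = 164.8*0.04 + 2.8*0.33 + 165.5*0.12 + 164.8*0.92 + 24.1*0.22
  = 6.592 + 0.924 + 19.860 + 151.616 + 5.302 = 184.294 sq m sabins.
Treatment contributes 82.9·0.93 = 77.097 sabins.
A_after = 184.294 + 77.097 = 261.391 sabins.
Reduction = 10 log₁₀(A_after/A_before) = 10 log₁₀(1.4183) = 1.5 dB.

1.5 dB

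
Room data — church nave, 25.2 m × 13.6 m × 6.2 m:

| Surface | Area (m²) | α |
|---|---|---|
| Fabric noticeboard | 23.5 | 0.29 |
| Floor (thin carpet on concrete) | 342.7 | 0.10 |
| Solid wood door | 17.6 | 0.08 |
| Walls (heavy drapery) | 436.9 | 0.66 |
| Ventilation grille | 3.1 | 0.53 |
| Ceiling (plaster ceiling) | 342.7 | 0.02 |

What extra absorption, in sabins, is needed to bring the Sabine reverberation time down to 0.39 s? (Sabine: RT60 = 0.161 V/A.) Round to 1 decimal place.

537.8 sabins

Equivalent absorption area: A₁ = 23.5×0.29 + 342.7×0.10 + 17.6×0.08 + 436.9×0.66 + 3.1×0.53 + 342.7×0.02 = 339.344 m².
For T = 0.39 s, need A₂ = 0.161·V/T = 0.161·2124.864/0.39 = 877.187 sabins.
ΔA = A₂ − A₁ = 877.187 − 339.344 = 537.8 sabins.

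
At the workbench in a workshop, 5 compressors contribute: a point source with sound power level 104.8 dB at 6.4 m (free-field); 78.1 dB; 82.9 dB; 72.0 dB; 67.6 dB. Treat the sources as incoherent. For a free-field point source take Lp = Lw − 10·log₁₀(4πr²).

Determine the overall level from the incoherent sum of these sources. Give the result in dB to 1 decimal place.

Source at 6.4 m: Lp = 104.8 − 10·log₁₀(4π·6.4²) = 104.8 − 10·log₁₀(514.719) = 77.7 dB.
Converting to relative power and adding: 10^(77.7/10) + 10^(78.1/10) + 10^(82.9/10) + 10^(72.0/10) + 10^(67.6/10) = 3.4e+08.
Combined level = 10 log₁₀(3.4e+08) = 85.3 dB.

85.3 dB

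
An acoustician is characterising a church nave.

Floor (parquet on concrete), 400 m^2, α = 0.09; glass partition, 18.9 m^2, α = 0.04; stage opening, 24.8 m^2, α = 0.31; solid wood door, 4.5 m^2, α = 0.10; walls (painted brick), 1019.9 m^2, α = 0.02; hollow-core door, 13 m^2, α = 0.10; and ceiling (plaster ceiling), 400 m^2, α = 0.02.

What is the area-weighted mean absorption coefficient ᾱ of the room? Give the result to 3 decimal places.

0.040

S = Σ Sᵢ = 400 + 18.9 + 24.8 + 4.5 + 1019.9 + 13 + 400 = 1881.1 m^2.
Weighted sum Σ Sα = 74.592.
ᾱ = A/S = 0.040.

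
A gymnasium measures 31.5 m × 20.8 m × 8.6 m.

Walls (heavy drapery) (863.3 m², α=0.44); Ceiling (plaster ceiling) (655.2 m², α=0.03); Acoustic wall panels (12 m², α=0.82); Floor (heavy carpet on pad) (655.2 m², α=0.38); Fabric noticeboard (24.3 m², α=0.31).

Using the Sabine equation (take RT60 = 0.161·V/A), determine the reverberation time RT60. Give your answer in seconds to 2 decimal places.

1.36 s

Equivalent absorption area: A = 863.3*0.44 + 655.2*0.03 + 12*0.82 + 655.2*0.38 + 24.3*0.31 = 665.857 m².
V = 31.5·20.8·8.6 = 5634.72 m³.
Sabine: RT60 = 0.161 × 5634.72 / 665.857 = 1.36 s.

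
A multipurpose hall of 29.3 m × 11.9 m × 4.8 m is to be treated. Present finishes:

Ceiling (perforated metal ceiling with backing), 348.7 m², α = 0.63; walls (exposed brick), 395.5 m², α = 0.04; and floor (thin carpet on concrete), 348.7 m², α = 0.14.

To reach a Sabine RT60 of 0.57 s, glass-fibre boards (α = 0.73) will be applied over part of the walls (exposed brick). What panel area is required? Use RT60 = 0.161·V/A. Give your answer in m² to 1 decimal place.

273.0

Equivalent absorption area: A₁ = 348.7·0.63 + 395.5·0.04 + 348.7·0.14 = 284.319 m².
Required A₂ = 0.161·1673.616/0.57 = 472.723 sabins.
ΔA needed = 472.723 − 284.319 = 188.404 sabins.
Net gain per m²: Δα = 0.73 − 0.04 = 0.69.
Panel area = 188.404 / 0.69 = 273.0 m².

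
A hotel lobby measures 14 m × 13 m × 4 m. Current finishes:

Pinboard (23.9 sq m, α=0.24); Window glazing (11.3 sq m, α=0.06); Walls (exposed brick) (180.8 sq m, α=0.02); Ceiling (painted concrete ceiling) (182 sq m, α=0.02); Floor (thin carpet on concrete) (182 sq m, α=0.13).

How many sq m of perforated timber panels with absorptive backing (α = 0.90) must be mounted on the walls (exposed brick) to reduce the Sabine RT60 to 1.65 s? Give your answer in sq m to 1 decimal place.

Summing Sᵢαᵢ: 5.736 + 0.678 + 3.616 + 3.640 + 23.660 → A₁ = 37.330 sabins.
V = 728 m³. Target absorption A₂ = 0.161 × 728 / 1.65 = 71.035 sabins.
Absorption to add: 71.035 − 37.330 = 33.705 sabins.
Each sq m of panel replacing the walls (exposed brick) adds (0.90 − 0.02) = 0.88 sabins.
Panel area = 33.705 / 0.88 = 38.3 sq m.

38.3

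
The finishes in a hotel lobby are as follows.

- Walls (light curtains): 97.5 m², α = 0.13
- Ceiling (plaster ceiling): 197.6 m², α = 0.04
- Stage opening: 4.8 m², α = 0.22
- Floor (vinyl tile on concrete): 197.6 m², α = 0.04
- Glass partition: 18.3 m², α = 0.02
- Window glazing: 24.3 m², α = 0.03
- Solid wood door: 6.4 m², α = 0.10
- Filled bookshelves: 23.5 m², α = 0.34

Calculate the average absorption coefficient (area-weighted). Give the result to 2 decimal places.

Total surface area S = 570.0 m².
Σ(Sᵢαᵢ) = 97.5·0.13 + 197.6·0.04 + 4.8·0.22 + 197.6·0.04 + 18.3·0.02 + 24.3·0.03 + 6.4·0.10 + 23.5·0.34 = 39.264.
ᾱ = A/S = 0.07.

0.07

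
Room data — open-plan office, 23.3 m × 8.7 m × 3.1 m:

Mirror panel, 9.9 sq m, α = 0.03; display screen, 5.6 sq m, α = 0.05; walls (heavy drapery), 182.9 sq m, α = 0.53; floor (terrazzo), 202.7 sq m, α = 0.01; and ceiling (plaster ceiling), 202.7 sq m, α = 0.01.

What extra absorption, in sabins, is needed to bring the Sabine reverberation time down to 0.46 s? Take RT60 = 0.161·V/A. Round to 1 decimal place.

118.4 sabins

Equivalent absorption area: A₁ = 9.9*0.03 + 5.6*0.05 + 182.9*0.53 + 202.7*0.01 + 202.7*0.01 = 101.568 sq m.
V = 628.401 m³. Required absorption A₂ = 0.161 × 628.401 / 0.46 = 219.940 sabins.
Additional absorption ΔA = 219.940 − 101.568 = 118.4 sabins.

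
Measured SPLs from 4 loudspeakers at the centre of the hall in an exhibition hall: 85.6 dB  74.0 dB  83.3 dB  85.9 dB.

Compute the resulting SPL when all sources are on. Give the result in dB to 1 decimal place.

90.0 dB

Converting to relative power and adding: 10^(85.6/10) + 10^(74.0/10) + 10^(83.3/10) + 10^(85.9/10) = 9.91e+08.
L_total = 10·log₁₀(9.91e+08) = 90.0 dB.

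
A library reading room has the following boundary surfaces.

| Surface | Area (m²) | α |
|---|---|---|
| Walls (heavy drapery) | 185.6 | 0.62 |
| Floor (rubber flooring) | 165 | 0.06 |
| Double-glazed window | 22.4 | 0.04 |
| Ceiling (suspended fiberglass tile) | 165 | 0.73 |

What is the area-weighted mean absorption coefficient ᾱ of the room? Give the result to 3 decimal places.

0.458

S = Σ Sᵢ = 185.6 + 165 + 22.4 + 165 = 538.0 m².
A = 185.6*0.62 + 165*0.06 + 22.4*0.04 + 165*0.73 = 246.318 sabins.
ᾱ = 246.318 / 538.0 = 0.458.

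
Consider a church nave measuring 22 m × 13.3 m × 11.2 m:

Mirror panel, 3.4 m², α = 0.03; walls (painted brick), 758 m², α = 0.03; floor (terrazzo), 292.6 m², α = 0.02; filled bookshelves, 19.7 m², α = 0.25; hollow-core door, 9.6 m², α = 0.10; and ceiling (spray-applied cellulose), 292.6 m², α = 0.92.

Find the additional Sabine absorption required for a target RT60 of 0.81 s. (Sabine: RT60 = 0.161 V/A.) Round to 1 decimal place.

347.6 sabins

Summing Sᵢαᵢ: 0.102 + 22.740 + 5.852 + 4.925 + 0.960 + 269.192 → A₁ = 303.771 sabins.
Target A₂ = 0.161·3277.12/0.81 = 651.378 sabins (V = 3277.12 m³).
ΔA = A₂ − A₁ = 651.378 − 303.771 = 347.6 sabins.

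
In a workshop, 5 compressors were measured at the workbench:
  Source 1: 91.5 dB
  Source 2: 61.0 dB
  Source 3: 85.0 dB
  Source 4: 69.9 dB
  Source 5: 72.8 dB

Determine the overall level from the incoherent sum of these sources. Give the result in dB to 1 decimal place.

Σ 10^(Lᵢ/10) = 1.759e+09.
Combined level = 10 log₁₀(1.759e+09) = 92.5 dB.

92.5 dB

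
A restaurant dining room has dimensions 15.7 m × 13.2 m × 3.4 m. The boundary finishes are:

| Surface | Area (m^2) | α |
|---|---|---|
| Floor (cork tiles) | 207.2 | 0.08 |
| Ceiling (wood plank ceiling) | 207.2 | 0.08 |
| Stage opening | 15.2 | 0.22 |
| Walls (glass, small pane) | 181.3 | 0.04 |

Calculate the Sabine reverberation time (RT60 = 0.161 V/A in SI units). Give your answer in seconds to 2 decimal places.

Summing Sᵢαᵢ: 16.576 + 16.576 + 3.344 + 7.252 → A = 43.748 sabins.
V = 15.7·13.2·3.4 = 704.616 m³.
RT60 = 0.161 · V / A = 0.161 × 704.616 / 43.748 = 2.59 s.

2.59 sec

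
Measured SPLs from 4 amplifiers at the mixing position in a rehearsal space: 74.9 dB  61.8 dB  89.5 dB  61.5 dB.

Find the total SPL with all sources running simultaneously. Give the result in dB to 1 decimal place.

Sum in the linear (power) domain: Σ 10^(Lᵢ/10) = 10^(74.9/10) + 10^(61.8/10) + 10^(89.5/10) + 10^(61.5/10) = 9.251e+08.
Back to dB: 10·log₁₀ Σ = 89.7 dB.

89.7 dB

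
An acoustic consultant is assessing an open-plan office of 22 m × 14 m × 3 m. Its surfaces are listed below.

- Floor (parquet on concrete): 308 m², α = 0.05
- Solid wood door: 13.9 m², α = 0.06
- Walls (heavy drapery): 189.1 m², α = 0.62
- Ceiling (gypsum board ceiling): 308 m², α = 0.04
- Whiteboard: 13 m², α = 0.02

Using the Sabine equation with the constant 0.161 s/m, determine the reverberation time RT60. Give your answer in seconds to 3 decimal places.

Total absorption A = 308*0.05 + 13.9*0.06 + 189.1*0.62 + 308*0.04 + 13*0.02
  = 15.400 + 0.834 + 117.242 + 12.320 + 0.260 = 146.056 m² sabins.
Room volume: 924 m³.
RT60 = 0.161 · V / A = 0.161 × 924 / 146.056 = 1.019 s.

1.019 s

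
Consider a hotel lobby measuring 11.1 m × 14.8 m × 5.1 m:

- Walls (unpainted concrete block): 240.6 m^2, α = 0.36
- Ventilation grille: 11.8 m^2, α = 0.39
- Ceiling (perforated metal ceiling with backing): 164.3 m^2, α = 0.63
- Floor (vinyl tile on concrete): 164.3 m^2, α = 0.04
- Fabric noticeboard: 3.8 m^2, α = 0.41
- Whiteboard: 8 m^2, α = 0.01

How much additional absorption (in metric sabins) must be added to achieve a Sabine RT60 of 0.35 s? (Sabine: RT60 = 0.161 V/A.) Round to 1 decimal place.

182.5 sabins

A₁ = Σ Sᵢαᵢ = 240.6·0.36 + 11.8·0.39 + 164.3·0.63 + 164.3·0.04 + 3.8·0.41 + 8·0.01 = 202.937 sabins.
Target A₂ = 0.161·837.828/0.35 = 385.401 sabins (V = 837.828 m³).
ΔA = A₂ − A₁ = 385.401 − 202.937 = 182.5 sabins.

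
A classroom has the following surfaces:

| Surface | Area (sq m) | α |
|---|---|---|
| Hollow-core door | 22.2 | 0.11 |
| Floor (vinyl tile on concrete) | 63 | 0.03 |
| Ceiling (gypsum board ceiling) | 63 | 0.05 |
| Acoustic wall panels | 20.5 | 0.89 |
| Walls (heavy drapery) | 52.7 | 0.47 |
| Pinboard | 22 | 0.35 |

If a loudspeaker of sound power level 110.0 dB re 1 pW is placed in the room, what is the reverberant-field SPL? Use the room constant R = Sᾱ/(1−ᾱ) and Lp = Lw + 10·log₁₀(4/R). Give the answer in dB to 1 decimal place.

Σ(Sᵢαᵢ) = 22.2·0.11 + 63·0.03 + 63·0.05 + 20.5·0.89 + 52.7·0.47 + 22·0.35 = 58.196; total area S = 243.4 sq m.
ᾱ = 58.196/243.4 = 0.2391; R = Sᾱ/(1−ᾱ) = 58.196/(1−0.2391) = 76.483 sq m.
Lp = Lw + 10 log₁₀(4/R) = 110.0 -12.82 = 97.2 dB.

97.2 dB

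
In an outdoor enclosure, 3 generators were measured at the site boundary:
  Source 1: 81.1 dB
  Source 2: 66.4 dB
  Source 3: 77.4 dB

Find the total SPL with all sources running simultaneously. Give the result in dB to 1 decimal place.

82.7 dB

Σ 10^(Lᵢ/10) = 1.881e+08.
Combined level = 10 log₁₀(1.881e+08) = 82.7 dB.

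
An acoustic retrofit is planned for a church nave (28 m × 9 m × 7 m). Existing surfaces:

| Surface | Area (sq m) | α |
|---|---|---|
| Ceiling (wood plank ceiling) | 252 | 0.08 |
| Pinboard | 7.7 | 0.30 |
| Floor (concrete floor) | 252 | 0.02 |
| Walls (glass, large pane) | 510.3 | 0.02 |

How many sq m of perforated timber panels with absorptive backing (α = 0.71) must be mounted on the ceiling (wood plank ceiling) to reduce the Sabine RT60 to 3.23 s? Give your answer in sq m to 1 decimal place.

79.7

Summing Sᵢαᵢ: 20.160 + 2.310 + 5.040 + 10.206 → A₁ = 37.716 sabins.
Required A₂ = 0.161·1764/3.23 = 87.927 sabins.
Absorption to add: 87.927 − 37.716 = 50.211 sabins.
Net gain per sq m: Δα = 0.71 − 0.08 = 0.63.
Area = ΔA/Δα = 50.211/0.63 = 79.7 sq m.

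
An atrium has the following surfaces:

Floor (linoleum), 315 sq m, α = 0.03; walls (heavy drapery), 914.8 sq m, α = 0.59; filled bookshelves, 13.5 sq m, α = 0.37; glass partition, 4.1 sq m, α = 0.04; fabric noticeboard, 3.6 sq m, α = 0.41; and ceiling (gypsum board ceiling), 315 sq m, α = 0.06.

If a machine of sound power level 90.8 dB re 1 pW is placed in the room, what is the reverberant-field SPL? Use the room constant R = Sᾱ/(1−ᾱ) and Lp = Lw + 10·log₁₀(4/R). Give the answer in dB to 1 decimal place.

67.2 dB

Σ(Sᵢαᵢ) = 315·0.03 + 914.8·0.59 + 13.5·0.37 + 4.1·0.04 + 3.6·0.41 + 315·0.06 = 574.717; total area S = 1566.0 sq m.
ᾱ = 574.717/1566.0 = 0.3670; R = Sᾱ/(1−ᾱ) = 574.717/(1−0.3670) = 907.926 sq m.
Lp = 90.8 + 10·log₁₀(4/907.926) = 90.8 + (-23.56) = 67.2 dB.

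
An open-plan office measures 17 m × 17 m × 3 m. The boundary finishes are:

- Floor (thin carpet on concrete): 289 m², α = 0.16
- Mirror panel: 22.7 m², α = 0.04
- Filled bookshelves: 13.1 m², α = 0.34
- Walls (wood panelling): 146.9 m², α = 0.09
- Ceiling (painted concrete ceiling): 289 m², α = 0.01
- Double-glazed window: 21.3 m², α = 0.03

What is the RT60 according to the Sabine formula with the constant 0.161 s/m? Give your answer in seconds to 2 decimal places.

Equivalent absorption area: A = 289*0.16 + 22.7*0.04 + 13.1*0.34 + 146.9*0.09 + 289*0.01 + 21.3*0.03 = 68.352 m².
V = 17·17·3 = 867 m³.
T = 0.161 V/A = 0.161·867/68.352 = 2.04 s.

2.04 seconds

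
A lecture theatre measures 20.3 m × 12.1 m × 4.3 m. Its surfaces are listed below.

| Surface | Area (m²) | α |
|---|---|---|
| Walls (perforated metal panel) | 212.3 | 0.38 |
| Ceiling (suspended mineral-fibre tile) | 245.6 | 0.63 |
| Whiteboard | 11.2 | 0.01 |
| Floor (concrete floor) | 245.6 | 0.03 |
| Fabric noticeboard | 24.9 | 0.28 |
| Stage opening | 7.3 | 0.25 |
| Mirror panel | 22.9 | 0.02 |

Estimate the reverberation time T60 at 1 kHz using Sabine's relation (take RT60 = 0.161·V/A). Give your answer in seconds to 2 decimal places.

Summing Sᵢαᵢ: 80.674 + 154.728 + 0.112 + 7.368 + 6.972 + 1.825 + 0.458 → A = 252.137 sabins.
Room volume: 1056.209 m³.
T = 0.161 V/A = 0.161·1056.209/252.137 = 0.67 s.

0.67 s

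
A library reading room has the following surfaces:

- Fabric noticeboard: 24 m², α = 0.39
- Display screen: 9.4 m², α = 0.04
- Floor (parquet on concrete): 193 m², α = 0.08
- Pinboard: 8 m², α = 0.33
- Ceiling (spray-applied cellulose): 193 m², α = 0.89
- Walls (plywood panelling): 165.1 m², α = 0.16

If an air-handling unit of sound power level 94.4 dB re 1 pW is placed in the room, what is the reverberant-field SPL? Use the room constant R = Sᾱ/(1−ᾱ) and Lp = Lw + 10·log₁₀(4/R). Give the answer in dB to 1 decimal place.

A = 226.002 sabins; S = 592.5 m².
ᾱ = 0.3814, so room constant R = A/(1−ᾱ) = 365.344 m².
Lp = 94.4 + 10·log₁₀(4/365.344) = 94.4 + (-19.61) = 74.8 dB.

74.8 dB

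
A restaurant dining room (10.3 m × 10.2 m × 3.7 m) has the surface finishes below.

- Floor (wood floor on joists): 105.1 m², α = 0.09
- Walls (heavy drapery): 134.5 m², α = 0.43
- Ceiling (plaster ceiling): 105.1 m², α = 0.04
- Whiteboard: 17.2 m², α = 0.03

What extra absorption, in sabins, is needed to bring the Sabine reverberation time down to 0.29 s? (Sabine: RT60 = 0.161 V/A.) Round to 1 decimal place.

143.8 sabins

Total absorption A₁ = 105.1×0.09 + 134.5×0.43 + 105.1×0.04 + 17.2×0.03
  = 9.459 + 57.835 + 4.204 + 0.516 = 72.014 m² sabins.
V = 388.722 m³. Required absorption A₂ = 0.161 × 388.722 / 0.29 = 215.808 sabins.
Additional absorption ΔA = 215.808 − 72.014 = 143.8 sabins.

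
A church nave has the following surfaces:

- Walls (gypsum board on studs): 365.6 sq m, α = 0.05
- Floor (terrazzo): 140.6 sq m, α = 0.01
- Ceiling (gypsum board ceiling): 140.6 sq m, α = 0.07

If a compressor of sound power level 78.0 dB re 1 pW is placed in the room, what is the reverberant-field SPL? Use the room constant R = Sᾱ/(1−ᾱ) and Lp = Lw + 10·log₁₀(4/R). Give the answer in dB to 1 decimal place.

A = 29.528 sabins; S = 646.8 sq m.
ᾱ = 0.0457, so room constant R = A/(1−ᾱ) = 30.942 sq m.
Lp = 78.0 + 10·log₁₀(4/30.942) = 78.0 + (-8.88) = 69.1 dB.

69.1 dB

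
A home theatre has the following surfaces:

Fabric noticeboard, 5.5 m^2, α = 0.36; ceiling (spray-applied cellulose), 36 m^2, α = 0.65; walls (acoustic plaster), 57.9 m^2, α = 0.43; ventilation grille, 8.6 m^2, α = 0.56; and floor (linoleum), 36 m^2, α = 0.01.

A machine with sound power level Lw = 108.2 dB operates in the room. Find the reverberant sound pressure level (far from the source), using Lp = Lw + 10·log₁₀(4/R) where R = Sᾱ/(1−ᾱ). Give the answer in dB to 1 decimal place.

Σ(Sᵢαᵢ) = 5.5·0.36 + 36·0.65 + 57.9·0.43 + 8.6·0.56 + 36·0.01 = 55.453; total area S = 144.0 m^2.
ᾱ = 55.453/144.0 = 0.3851; R = Sᾱ/(1−ᾱ) = 55.453/(1−0.3851) = 90.182 m^2.
Lp = Lw + 10 log₁₀(4/R) = 108.2 -13.53 = 94.7 dB.

94.7 dB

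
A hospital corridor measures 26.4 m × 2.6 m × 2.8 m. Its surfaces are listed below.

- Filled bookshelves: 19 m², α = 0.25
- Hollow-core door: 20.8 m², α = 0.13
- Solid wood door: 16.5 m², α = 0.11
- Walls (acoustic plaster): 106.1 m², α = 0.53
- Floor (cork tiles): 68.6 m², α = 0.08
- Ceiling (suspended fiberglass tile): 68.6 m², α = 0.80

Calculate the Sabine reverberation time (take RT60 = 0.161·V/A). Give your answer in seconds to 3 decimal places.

A = Σ Sᵢαᵢ = 19×0.25 + 20.8×0.13 + 16.5×0.11 + 106.1×0.53 + 68.6×0.08 + 68.6×0.80 = 125.870 sabins.
Volume V = 26.4 × 2.6 × 2.8 = 192.192 m³.
T = 0.161 V/A = 0.161·192.192/125.870 = 0.246 s.

0.246 sec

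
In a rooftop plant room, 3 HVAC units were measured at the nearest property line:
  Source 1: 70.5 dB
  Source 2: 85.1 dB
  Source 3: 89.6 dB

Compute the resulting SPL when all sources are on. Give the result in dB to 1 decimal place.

91.0 dB

Converting to relative power and adding: 10^(70.5/10) + 10^(85.1/10) + 10^(89.6/10) = 1.247e+09.
Combined level = 10 log₁₀(1.247e+09) = 91.0 dB.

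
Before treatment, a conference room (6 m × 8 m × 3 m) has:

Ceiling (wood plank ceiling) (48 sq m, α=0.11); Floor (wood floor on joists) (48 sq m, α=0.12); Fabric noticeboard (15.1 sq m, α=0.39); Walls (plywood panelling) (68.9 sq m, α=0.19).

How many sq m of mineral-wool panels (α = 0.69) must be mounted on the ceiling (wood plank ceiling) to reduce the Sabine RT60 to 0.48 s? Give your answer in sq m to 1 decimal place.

Total absorption A₁ = 48×0.11 + 48×0.12 + 15.1×0.39 + 68.9×0.19
  = 5.280 + 5.760 + 5.889 + 13.091 = 30.020 sq m sabins.
V = 144 m³. Target absorption A₂ = 0.161 × 144 / 0.48 = 48.300 sabins.
Absorption to add: 48.300 − 30.020 = 18.280 sabins.
Each sq m of panel replacing the ceiling (wood plank ceiling) adds (0.69 − 0.11) = 0.58 sabins.
Panel area = 18.280 / 0.58 = 31.5 sq m.

31.5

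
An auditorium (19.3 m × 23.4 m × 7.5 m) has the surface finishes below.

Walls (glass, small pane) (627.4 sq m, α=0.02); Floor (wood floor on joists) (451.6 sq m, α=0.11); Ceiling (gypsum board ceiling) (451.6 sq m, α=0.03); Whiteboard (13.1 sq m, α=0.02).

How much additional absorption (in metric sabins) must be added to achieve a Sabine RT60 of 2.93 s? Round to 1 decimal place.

Equivalent absorption area: A₁ = 627.4·0.02 + 451.6·0.11 + 451.6·0.03 + 13.1·0.02 = 76.034 sq m.
V = 3387.15 m³. Required absorption A₂ = 0.161 × 3387.15 / 2.93 = 186.120 sabins.
Shortfall: 186.120 − 76.034 = 110.1 sabins.

110.1 sabins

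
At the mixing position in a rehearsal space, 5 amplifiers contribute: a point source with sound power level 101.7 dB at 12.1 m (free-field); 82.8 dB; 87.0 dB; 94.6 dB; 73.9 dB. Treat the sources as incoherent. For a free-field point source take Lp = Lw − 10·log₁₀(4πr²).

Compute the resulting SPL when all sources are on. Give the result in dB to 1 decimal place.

Source at 12.1 m: Lp = 101.7 − 10·log₁₀(4π·12.1²) = 101.7 − 10·log₁₀(1839.842) = 69.1 dB.
Σ 10^(Lᵢ/10) = 3.608e+09.
Back to dB: 10·log₁₀ Σ = 95.6 dB.

95.6 dB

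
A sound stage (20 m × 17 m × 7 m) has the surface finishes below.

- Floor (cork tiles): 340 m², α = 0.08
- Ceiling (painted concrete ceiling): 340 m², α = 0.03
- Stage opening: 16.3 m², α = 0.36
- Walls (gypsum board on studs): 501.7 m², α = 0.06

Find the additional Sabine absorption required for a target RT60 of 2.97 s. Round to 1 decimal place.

A₁ = Σ Sᵢαᵢ = 340·0.08 + 340·0.03 + 16.3·0.36 + 501.7·0.06 = 73.370 sabins.
V = 2380 m³. Required absorption A₂ = 0.161 × 2380 / 2.97 = 129.017 sabins.
ΔA = A₂ − A₁ = 129.017 − 73.370 = 55.6 sabins.

55.6 sabins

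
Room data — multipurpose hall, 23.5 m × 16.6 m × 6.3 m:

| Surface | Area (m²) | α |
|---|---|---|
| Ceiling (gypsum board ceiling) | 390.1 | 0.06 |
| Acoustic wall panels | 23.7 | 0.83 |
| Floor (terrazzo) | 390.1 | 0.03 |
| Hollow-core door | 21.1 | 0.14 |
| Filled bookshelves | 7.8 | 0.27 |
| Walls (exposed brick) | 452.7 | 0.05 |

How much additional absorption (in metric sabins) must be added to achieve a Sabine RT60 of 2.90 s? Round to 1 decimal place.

54.0 sabins

Summing Sᵢαᵢ: 23.406 + 19.671 + 11.703 + 2.954 + 2.106 + 22.635 → A₁ = 82.475 sabins.
For T = 2.90 s, need A₂ = 0.161·V/T = 0.161·2457.63/2.90 = 136.441 sabins.
Shortfall: 136.441 − 82.475 = 54.0 sabins.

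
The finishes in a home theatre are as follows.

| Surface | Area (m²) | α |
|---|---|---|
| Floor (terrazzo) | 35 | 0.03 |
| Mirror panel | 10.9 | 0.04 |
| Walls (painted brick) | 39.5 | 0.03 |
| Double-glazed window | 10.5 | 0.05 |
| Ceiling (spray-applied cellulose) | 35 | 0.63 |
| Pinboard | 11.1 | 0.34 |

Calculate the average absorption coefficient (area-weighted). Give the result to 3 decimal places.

S = Σ Sᵢ = 35 + 10.9 + 39.5 + 10.5 + 35 + 11.1 = 142.0 m².
A = 35×0.03 + 10.9×0.04 + 39.5×0.03 + 10.5×0.05 + 35×0.63 + 11.1×0.34 = 29.020 sabins.
ᾱ = A/S = 0.204.

0.204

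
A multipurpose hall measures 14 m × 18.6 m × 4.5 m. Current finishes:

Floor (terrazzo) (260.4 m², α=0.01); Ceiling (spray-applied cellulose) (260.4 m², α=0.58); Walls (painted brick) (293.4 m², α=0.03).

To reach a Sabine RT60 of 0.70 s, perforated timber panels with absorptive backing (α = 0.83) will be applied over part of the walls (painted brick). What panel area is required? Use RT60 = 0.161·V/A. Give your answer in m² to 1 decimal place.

Equivalent absorption area: A₁ = 260.4*0.01 + 260.4*0.58 + 293.4*0.03 = 162.438 m².
V = 1171.8 m³. Target absorption A₂ = 0.161 × 1171.8 / 0.70 = 269.514 sabins.
ΔA needed = 269.514 − 162.438 = 107.076 sabins.
Net gain per m²: Δα = 0.83 − 0.03 = 0.80.
Area = ΔA/Δα = 107.076/0.80 = 133.8 m².

133.8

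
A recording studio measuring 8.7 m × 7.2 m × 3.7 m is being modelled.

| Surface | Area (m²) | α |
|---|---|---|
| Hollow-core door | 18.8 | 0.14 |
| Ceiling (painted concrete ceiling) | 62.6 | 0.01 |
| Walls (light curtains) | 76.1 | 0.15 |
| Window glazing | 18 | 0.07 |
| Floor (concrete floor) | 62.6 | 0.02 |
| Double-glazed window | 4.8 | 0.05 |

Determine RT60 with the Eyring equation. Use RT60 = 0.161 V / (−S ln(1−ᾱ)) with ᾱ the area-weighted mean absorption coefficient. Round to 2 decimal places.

2.06 sec

S = Σ Sᵢ = 242.9 m².
Absorption A = 18.8·0.14 + 62.6·0.01 + 76.1·0.15 + 18·0.07 + 62.6·0.02 + 4.8·0.05 = 17.425 sabins.
Mean coefficient ᾱ = A/S = 0.0717.
−S·ln(1−ᾱ) = −242.9 × ln(1 − 0.0717) = 18.072.
V = 8.7 × 7.2 × 3.7 = 231.768 m³.
T = 0.161·V/[−S·ln(1−ᾱ)] = 0.161·231.768/18.072 = 2.06 s.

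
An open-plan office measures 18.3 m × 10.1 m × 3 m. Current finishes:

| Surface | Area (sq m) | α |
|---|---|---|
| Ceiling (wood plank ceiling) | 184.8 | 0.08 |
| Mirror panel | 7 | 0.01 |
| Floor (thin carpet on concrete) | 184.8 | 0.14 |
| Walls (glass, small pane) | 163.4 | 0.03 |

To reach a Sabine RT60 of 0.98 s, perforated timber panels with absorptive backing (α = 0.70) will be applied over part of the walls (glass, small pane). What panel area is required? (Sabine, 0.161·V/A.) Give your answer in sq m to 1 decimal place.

A₁ = Σ Sᵢαᵢ = 184.8×0.08 + 7×0.01 + 184.8×0.14 + 163.4×0.03 = 45.628 sabins.
V = 554.49 m³. Target absorption A₂ = 0.161 × 554.49 / 0.98 = 91.095 sabins.
Absorption to add: 91.095 − 45.628 = 45.467 sabins.
Each sq m of panel replacing the walls (glass, small pane) adds (0.70 − 0.03) = 0.67 sabins.
Area = ΔA/Δα = 45.467/0.67 = 67.9 sq m.

67.9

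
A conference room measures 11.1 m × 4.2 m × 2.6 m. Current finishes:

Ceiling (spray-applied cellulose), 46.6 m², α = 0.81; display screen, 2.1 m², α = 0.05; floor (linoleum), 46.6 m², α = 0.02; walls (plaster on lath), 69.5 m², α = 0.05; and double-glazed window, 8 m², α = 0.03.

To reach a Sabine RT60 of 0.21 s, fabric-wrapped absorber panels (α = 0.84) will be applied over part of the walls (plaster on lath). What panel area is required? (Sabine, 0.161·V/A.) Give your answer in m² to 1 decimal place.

63.8

Equivalent absorption area: A₁ = 46.6·0.81 + 2.1·0.05 + 46.6·0.02 + 69.5·0.05 + 8·0.03 = 42.498 m².
V = 121.212 m³. Target absorption A₂ = 0.161 × 121.212 / 0.21 = 92.929 sabins.
ΔA needed = 92.929 − 42.498 = 50.431 sabins.
Net gain per m²: Δα = 0.84 − 0.05 = 0.79.
Area = ΔA/Δα = 50.431/0.79 = 63.8 m².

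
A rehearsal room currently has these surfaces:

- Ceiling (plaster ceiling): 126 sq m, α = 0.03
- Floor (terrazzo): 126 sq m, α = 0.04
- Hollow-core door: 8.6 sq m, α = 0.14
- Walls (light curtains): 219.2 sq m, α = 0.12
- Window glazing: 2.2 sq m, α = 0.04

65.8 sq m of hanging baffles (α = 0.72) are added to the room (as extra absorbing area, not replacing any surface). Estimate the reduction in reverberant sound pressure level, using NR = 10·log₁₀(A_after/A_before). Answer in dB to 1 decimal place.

3.6 dB

Equivalent absorption area: A_before = 126·0.03 + 126·0.04 + 8.6·0.14 + 219.2·0.12 + 2.2·0.04 = 36.416 sq m.
Added absorption = 65.8 × 0.72 = 47.376 sabins.
A_after = 36.416 + 47.376 = 83.792 sabins.
NR = 10·log₁₀(83.792/36.416) = 3.6 dB.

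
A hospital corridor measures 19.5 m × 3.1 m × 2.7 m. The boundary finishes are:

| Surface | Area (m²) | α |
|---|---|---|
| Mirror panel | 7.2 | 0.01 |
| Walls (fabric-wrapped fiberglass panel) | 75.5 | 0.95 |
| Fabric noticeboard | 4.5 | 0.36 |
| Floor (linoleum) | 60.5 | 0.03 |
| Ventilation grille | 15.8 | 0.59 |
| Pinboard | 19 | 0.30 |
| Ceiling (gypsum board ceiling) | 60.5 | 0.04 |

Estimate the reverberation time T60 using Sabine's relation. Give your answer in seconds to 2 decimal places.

Total absorption A = 7.2·0.01 + 75.5·0.95 + 4.5·0.36 + 60.5·0.03 + 15.8·0.59 + 19·0.30 + 60.5·0.04
  = 0.072 + 71.725 + 1.620 + 1.815 + 9.322 + 5.700 + 2.420 = 92.674 m² sabins.
Room volume: 163.215 m³.
Sabine: RT60 = 0.161 × 163.215 / 92.674 = 0.28 s.

0.28 sec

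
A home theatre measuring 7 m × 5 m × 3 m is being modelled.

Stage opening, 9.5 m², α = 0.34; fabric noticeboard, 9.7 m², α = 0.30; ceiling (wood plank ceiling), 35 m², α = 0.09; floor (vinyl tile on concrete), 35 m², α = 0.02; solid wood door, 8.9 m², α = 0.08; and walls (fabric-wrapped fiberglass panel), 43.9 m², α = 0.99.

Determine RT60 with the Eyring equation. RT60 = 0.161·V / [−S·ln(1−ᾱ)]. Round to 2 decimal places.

0.25 s

Total surface area S = 9.5 + 9.7 + 35 + 35 + 8.9 + 43.9 = 142.0 m².
Absorption A = 9.5·0.34 + 9.7·0.30 + 35·0.09 + 35·0.02 + 8.9·0.08 + 43.9·0.99 = 54.163 sabins.
ᾱ = 54.163 / 142.0 = 0.3814.
Eyring denominator: −S ln(1−ᾱ) = 68.202.
V = 7 × 5 × 3 = 105 m³.
RT60 = 0.161 × 105 / 68.202 = 0.25 s.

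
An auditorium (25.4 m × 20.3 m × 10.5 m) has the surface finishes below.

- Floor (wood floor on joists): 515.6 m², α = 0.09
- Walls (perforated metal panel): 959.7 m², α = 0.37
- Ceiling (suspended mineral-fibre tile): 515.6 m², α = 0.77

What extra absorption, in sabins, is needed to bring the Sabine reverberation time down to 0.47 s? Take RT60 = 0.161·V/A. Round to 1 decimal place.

1056.1 sabins

Equivalent absorption area: A₁ = 515.6×0.09 + 959.7×0.37 + 515.6×0.77 = 798.505 m².
For T = 0.47 s, need A₂ = 0.161·V/T = 0.161·5414.01/0.47 = 1854.586 sabins.
Shortfall: 1854.586 − 798.505 = 1056.1 sabins.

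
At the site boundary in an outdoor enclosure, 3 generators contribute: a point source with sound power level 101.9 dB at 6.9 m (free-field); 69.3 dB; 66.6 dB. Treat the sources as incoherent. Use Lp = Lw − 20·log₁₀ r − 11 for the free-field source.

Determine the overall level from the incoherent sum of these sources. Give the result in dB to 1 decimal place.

Source at 6.9 m: Lp = 101.9 − 20·log₁₀(6.9) − 11 = 74.1 dB.
Sum in the linear (power) domain: Σ 10^(Lᵢ/10) = 10^(74.1/10) + 10^(69.3/10) + 10^(66.6/10) = 3.879e+07.
Back to dB: 10·log₁₀ Σ = 75.9 dB.

75.9 dB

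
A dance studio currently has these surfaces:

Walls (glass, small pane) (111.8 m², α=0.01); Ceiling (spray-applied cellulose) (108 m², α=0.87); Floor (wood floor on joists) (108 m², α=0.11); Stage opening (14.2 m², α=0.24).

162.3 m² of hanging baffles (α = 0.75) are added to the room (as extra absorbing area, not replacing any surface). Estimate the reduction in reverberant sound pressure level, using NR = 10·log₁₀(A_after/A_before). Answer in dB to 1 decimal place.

3.2 dB

Equivalent absorption area: A_before = 111.8*0.01 + 108*0.87 + 108*0.11 + 14.2*0.24 = 110.366 m².
Added absorption = 162.3 × 0.75 = 121.725 sabins.
A_after = 110.366 + 121.725 = 232.091 sabins.
Reduction = 10 log₁₀(A_after/A_before) = 10 log₁₀(2.1029) = 3.2 dB.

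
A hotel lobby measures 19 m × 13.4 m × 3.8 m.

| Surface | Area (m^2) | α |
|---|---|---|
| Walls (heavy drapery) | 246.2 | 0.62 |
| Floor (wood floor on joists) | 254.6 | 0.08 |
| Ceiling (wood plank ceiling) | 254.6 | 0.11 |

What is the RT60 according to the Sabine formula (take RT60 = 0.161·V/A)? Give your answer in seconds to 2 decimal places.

Equivalent absorption area: A = 246.2*0.62 + 254.6*0.08 + 254.6*0.11 = 201.018 m^2.
Volume V = 19 × 13.4 × 3.8 = 967.48 m³.
T = 0.161 V/A = 0.161·967.48/201.018 = 0.77 s.

0.77 s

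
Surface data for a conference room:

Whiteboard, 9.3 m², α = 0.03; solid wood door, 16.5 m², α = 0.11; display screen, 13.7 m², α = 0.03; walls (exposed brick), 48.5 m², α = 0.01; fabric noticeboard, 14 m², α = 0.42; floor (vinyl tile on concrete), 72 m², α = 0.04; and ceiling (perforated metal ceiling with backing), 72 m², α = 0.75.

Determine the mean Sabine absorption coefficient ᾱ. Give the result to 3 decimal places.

Total surface area S = 246.0 m².
A = 9.3*0.03 + 16.5*0.11 + 13.7*0.03 + 48.5*0.01 + 14*0.42 + 72*0.04 + 72*0.75 = 65.750 sabins.
ᾱ = A/S = 0.267.

0.267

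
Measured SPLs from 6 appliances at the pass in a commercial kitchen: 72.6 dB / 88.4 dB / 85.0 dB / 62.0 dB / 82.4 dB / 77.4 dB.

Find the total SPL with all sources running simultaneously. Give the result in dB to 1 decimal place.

91.0 dB

Sum in the linear (power) domain: Σ 10^(Lᵢ/10) = 10^(72.6/10) + 10^(88.4/10) + 10^(85.0/10) + 10^(62.0/10) + 10^(82.4/10) + 10^(77.4/10) = 1.257e+09.
L_total = 10·log₁₀(1.257e+09) = 91.0 dB.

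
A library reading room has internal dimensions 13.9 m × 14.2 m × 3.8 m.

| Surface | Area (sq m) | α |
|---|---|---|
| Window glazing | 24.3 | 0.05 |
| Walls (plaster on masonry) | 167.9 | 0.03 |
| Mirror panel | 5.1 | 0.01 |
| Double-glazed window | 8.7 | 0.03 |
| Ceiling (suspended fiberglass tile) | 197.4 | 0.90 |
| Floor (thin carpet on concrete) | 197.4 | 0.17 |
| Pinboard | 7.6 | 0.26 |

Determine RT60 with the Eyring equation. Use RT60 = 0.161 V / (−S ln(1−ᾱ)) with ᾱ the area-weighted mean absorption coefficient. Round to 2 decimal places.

S = Σ Sᵢ = 608.4 sq m.
Σ(Sᵢαᵢ) = 24.3·0.05 + 167.9·0.03 + 5.1·0.01 + 8.7·0.03 + 197.4·0.90 + 197.4·0.17 + 7.6·0.26 = 219.758.
ᾱ = 219.758 / 608.4 = 0.3612.
−S·ln(1−ᾱ) = −608.4 × ln(1 − 0.3612) = 272.663.
V = 13.9 × 14.2 × 3.8 = 750.044 m³.
RT60 = 0.161 × 750.044 / 272.663 = 0.44 s.

0.44 s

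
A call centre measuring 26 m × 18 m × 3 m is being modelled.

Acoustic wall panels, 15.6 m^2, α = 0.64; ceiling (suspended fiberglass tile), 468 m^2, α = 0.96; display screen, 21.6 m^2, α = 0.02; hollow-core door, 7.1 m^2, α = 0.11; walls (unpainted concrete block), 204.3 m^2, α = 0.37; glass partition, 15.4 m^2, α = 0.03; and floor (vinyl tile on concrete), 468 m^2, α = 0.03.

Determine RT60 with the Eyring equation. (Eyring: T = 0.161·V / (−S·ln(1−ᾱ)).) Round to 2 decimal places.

S = Σ Sᵢ = 1200.0 m^2.
Σ(Sᵢαᵢ) = 15.6·0.64 + 468·0.96 + 21.6·0.02 + 7.1·0.11 + 204.3·0.37 + 15.4·0.03 + 468·0.03 = 550.570.
ᾱ = 550.570 / 1200.0 = 0.4588.
−S·ln(1−ᾱ) = −1200.0 × ln(1 − 0.4588) = 736.760.
V = 26 × 18 × 3 = 1404 m³.
RT60 = 0.161 × 1404 / 736.760 = 0.31 s.

0.31 sec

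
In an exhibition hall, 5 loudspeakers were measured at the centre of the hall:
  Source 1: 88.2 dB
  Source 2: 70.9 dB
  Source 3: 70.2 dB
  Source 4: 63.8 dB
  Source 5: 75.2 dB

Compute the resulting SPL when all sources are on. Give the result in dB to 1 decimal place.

88.6 dB

Converting to relative power and adding: 10^(88.2/10) + 10^(70.9/10) + 10^(70.2/10) + 10^(63.8/10) + 10^(75.2/10) = 7.19e+08.
L_total = 10·log₁₀(7.19e+08) = 88.6 dB.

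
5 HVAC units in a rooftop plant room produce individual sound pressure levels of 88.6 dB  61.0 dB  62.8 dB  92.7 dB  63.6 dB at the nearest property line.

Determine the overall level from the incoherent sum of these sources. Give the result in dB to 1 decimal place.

Σ 10^(Lᵢ/10) = 2.592e+09.
Combined level = 10 log₁₀(2.592e+09) = 94.1 dB.

94.1 dB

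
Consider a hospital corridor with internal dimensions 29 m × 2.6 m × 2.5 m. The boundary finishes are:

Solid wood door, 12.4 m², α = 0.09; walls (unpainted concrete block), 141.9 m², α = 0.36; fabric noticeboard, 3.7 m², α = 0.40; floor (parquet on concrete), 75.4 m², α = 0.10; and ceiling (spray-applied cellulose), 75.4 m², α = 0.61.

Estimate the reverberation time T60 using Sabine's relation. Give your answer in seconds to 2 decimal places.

Total absorption A = 12.4·0.09 + 141.9·0.36 + 3.7·0.40 + 75.4·0.10 + 75.4·0.61
  = 1.116 + 51.084 + 1.480 + 7.540 + 45.994 = 107.214 m² sabins.
Volume V = 29 × 2.6 × 2.5 = 188.5 m³.
RT60 = 0.161 · V / A = 0.161 × 188.5 / 107.214 = 0.28 s.

0.28 seconds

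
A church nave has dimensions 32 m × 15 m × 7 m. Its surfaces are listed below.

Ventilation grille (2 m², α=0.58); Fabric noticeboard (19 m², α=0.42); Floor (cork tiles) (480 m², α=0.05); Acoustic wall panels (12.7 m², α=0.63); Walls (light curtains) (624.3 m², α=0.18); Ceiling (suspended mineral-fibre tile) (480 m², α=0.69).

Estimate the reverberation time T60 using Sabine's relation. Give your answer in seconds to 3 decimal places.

1.116 s

Equivalent absorption area: A = 2*0.58 + 19*0.42 + 480*0.05 + 12.7*0.63 + 624.3*0.18 + 480*0.69 = 484.715 m².
Room volume: 3360 m³.
Sabine: RT60 = 0.161 × 3360 / 484.715 = 1.116 s.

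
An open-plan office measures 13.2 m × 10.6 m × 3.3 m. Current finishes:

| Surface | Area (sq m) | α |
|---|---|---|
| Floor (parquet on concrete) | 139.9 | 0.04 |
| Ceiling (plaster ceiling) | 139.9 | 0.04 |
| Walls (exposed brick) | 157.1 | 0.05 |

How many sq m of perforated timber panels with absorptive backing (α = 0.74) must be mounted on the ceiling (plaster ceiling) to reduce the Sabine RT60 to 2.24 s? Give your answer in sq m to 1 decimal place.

20.2

Total absorption A₁ = 139.9×0.04 + 139.9×0.04 + 157.1×0.05
  = 5.596 + 5.596 + 7.855 = 19.047 sq m sabins.
V = 461.736 m³. Target absorption A₂ = 0.161 × 461.736 / 2.24 = 33.187 sabins.
Absorption to add: 33.187 − 19.047 = 14.140 sabins.
Each sq m of panel replacing the ceiling (plaster ceiling) adds (0.74 − 0.04) = 0.70 sabins.
Area = ΔA/Δα = 14.140/0.70 = 20.2 sq m.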